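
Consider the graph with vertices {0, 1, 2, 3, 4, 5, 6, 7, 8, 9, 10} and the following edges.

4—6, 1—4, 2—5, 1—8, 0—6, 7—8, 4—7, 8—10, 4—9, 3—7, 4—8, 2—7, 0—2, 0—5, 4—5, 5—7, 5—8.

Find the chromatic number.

4

4, 5, 7, 8 are pairwise adjacent (a clique of size 4), so at least 4 colors are needed.
4 colors suffice: color red → {0, 3, 4, 10}; color blue → {1, 6, 7, 9}; color green → {5}; color yellow → {2, 8}. Every edge joins two different colors.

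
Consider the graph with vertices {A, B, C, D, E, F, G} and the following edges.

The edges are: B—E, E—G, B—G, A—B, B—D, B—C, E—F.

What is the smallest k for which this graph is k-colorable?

3

B, E, G are mutually adjacent, so at least 3 colors are needed.
3 colors suffice: color 1 → {B, F}; color 2 → {A, C, D, E}; color 3 → {G}. Every edge joins two different colors.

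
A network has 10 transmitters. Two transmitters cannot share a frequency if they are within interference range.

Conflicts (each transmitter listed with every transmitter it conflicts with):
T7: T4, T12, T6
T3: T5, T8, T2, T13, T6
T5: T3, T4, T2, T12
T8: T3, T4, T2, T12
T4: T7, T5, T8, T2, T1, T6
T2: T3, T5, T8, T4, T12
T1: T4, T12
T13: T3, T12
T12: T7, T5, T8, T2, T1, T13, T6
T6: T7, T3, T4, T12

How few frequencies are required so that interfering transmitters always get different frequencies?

T3, T5, T2 all conflict with each other, so at least 3 frequencies are needed.
3 frequencies suffice: T7=3, T3=1, T5=3, T8=3, T4=1, T2=2, T1=2, T13=2, T12=1, T6=2. Each listed conflict is separated.

3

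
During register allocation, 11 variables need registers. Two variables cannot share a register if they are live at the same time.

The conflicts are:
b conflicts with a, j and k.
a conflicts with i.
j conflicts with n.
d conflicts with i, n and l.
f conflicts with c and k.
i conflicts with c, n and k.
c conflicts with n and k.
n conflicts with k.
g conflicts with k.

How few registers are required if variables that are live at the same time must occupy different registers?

i, c, n, k pairwise conflict, so at least 4 registers are needed.
4 registers suffice: register 1 → {a, j, d, k}; register 2 → {b, f, n, l, g}; register 3 → {i}; register 4 → {c}. No two conflicting variables share a register.

4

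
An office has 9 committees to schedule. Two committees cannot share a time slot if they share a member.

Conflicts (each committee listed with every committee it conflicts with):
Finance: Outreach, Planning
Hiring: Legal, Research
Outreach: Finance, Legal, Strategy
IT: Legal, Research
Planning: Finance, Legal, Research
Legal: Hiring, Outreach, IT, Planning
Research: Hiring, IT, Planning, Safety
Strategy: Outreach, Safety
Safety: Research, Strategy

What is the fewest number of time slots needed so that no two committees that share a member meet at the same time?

Outreach and Legal conflict, so at least 2 time slots are needed.
2 time slots suffice: time slot 1 → {Finance, Legal, Research, Strategy}; time slot 2 → {Hiring, Outreach, IT, Planning, Safety}. Each listed conflict is separated.

2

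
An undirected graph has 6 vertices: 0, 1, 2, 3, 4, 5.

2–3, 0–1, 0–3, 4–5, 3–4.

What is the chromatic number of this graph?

2

4 and 5 are adjacent, so at least 2 colors are needed.
2 colors suffice: color a → {1, 3, 5}; color b → {0, 2, 4}. No two adjacent vertices share a color.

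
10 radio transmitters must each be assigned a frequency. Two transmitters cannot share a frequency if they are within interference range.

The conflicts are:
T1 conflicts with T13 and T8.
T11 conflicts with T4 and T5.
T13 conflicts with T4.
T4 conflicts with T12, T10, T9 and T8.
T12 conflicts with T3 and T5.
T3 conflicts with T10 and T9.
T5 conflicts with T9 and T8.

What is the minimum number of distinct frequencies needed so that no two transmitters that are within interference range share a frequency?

T11 and T4 conflict, so at least 2 frequencies are needed.
2 frequencies suffice: frequency 1 → {T1, T4, T3, T5}; frequency 2 → {T11, T13, T12, T10, T9, T8}. Every pair that conflicts lands in different frequencies.

2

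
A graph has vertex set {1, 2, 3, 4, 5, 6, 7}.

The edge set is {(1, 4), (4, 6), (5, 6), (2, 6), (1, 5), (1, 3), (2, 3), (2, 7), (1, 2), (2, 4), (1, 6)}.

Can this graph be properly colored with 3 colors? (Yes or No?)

1, 2, 4, 6 are pairwise adjacent (a clique of size 4), so at least 4 colors are needed.
So 3 colors are not enough.

No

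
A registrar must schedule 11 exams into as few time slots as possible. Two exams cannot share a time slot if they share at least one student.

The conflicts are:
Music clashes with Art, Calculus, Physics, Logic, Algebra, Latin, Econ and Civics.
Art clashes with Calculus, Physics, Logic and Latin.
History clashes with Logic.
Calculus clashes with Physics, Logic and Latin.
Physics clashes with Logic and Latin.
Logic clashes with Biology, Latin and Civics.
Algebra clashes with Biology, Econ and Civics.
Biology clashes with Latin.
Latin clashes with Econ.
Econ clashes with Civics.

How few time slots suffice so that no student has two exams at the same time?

Music, Art, Calculus, Physics, Logic, Latin all conflict with each other, so at least 6 time slots are needed.
6 time slots suffice: time slot 1 → {Music, History, Biology}; time slot 2 → {Logic, Econ}; time slot 3 → {Latin, Civics}; time slot 4 → {Physics, Algebra}; time slot 5 → {Calculus}; time slot 6 → {Art}. Each listed conflict is separated.

6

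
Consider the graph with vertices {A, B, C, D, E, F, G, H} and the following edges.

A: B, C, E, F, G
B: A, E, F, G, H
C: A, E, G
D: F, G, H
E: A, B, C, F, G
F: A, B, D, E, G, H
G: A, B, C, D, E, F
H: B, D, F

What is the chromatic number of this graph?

5

A, B, E, F, G form a clique, so at least 5 colors are needed.
5 colors suffice: color 1 → {C, F}; color 2 → {G, H}; color 3 → {D, E}; color 4 → {B}; color 5 → {A}. No two adjacent vertices share a color.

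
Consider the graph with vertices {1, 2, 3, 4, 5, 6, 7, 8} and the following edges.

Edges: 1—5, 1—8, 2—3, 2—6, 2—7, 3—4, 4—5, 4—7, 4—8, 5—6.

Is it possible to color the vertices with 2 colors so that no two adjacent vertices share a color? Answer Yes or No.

The cycle 7-4-5-6-2-7 has odd length 5, so it cannot be 2-colored; at least 3 colors are needed.
So 2 colors are not enough.

No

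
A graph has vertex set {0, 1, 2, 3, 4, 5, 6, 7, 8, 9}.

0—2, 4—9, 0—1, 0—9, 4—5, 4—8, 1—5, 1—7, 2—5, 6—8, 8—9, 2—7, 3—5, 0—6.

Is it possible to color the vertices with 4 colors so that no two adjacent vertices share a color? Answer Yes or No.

The chromatic number is 3. 4, 8, 9 are pairwise adjacent, so at least 3 colors are needed.
3 colors suffice: color a → {0, 5, 7, 8}; color b → {1, 2, 3, 6, 9}; color c → {4}.
Since 4 ≥ 3, a proper 4-coloring certainly exists.

Yes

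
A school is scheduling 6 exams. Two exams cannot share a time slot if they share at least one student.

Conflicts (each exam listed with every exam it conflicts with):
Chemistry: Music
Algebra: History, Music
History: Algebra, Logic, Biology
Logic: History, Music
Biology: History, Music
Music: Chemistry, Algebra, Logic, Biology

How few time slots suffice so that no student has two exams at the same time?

Biology and Music conflict, so at least 2 time slots are needed.
A valid assignment using 2 time slots: Chemistry=2, Algebra=2, History=1, Logic=2, Biology=2, Music=1. Each listed conflict is separated.

2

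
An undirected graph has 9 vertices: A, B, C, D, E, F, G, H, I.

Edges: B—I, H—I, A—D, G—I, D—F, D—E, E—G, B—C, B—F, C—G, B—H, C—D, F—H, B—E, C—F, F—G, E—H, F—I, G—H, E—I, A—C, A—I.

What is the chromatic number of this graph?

4

E, G, H, I are pairwise adjacent (a clique of size 4), so at least 4 colors are needed.
4 colors suffice: color red → {C, I}; color blue → {A, E, F}; color green → {B, D, G}; color yellow → {H}. Each edge has distinct colors on its endpoints.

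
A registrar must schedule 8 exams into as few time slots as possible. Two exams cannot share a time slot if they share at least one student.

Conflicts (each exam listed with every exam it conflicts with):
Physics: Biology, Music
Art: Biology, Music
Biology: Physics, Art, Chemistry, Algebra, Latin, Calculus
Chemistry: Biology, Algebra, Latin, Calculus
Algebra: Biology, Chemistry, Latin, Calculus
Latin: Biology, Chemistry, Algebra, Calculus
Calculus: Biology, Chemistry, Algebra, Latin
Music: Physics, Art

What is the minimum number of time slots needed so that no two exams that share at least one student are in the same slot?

5

Biology, Chemistry, Algebra, Latin, Calculus all conflict with each other, so at least 5 time slots are needed.
5 time slots suffice: time slot 1 → {Biology, Music}; time slot 2 → {Physics, Art, Calculus}; time slot 3 → {Algebra}; time slot 4 → {Chemistry}; time slot 5 → {Latin}. Each listed conflict is separated.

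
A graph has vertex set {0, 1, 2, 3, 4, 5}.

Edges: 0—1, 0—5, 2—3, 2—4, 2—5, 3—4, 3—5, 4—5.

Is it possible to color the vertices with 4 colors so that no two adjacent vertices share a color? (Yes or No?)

The chromatic number is 4. 2, 3, 4, 5 are pairwise adjacent (a clique of size 4), so at least 4 colors are needed.
4 colors suffice: color a → {1, 5}; color b → {0, 2}; color c → {3}; color d → {4}.
That is already a proper 4-coloring.

Yes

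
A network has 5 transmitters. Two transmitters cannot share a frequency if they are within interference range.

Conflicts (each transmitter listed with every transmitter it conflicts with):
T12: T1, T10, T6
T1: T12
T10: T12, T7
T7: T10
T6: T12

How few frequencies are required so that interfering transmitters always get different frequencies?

2

T10 and T7 conflict, so at least 2 frequencies are needed.
A valid assignment using 2 frequencies: T12=1, T1=2, T10=2, T7=1, T6=2. Each listed conflict is separated.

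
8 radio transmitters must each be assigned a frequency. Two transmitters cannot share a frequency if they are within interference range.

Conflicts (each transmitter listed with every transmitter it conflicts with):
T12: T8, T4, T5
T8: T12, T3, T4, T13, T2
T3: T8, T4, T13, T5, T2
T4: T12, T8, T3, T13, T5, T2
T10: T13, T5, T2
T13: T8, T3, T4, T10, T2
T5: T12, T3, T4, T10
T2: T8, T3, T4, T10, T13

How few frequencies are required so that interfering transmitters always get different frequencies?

T8, T3, T4, T13, T2 are mutually in conflict, so at least 5 frequencies are needed.
5 frequencies suffice: frequency 1 → {T4, T10}; frequency 2 → {T8, T5}; frequency 3 → {T12, T13}; frequency 4 → {T3}; frequency 5 → {T2}. Every pair that conflicts lands in different frequencies.

5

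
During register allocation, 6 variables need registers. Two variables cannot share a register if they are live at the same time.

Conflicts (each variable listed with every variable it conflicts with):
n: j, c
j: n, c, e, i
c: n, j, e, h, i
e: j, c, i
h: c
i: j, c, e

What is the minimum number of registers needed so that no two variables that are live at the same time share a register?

4

j, c, e, i all conflict with each other, so at least 4 registers are needed.
4 registers suffice: register 1 → {c}; register 2 → {j, h}; register 3 → {n, e}; register 4 → {i}. Every pair that conflicts lands in different registers.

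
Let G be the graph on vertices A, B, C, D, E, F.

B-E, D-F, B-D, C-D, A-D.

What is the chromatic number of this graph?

C and D are adjacent, so at least 2 colors are needed.
2 colors suffice: color red → {D, E}; color blue → {A, B, C, F}. Each edge has distinct colors on its endpoints.

2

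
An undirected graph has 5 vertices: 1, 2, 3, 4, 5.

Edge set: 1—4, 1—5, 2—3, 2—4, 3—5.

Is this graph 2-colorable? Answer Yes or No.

No

The cycle 5-1-4-2-3-5 has odd length 5, so it cannot be 2-colored; at least 3 colors are needed.
So 2 colors are not enough.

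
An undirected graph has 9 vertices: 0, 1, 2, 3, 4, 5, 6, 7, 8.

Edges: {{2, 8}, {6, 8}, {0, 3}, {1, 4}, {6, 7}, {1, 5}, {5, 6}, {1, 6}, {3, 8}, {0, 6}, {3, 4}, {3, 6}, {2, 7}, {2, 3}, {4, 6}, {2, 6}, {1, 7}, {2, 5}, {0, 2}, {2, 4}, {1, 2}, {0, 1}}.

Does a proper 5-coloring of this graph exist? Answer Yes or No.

The chromatic number is 4. 1, 2, 5, 6 are pairwise adjacent (a clique of size 4), so at least 4 colors are needed.
One proper 4-coloring: 0=yellow, 1=green, 2=red, 3=green, 4=yellow, 5=yellow, 6=blue, 7=yellow, 8=yellow.
Since 5 ≥ 4, a proper 5-coloring certainly exists.

Yes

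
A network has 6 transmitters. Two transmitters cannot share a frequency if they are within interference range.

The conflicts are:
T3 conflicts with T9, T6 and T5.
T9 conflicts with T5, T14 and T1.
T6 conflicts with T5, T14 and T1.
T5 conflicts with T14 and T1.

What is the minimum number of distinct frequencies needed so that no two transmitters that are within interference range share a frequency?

T9, T5, T1 are mutually in conflict, so at least 3 frequencies are needed.
3 frequencies suffice: frequency 1 → {T5}; frequency 2 → {T9, T6}; frequency 3 → {T3, T14, T1}. No two conflicting transmitters share a frequency.

3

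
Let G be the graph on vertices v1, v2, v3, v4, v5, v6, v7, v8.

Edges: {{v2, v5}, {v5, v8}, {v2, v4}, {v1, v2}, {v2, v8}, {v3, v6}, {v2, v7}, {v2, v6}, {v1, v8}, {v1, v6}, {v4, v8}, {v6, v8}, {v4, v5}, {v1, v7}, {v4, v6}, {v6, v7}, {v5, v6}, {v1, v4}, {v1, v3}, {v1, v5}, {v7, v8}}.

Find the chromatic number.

6

v1, v2, v4, v5, v6, v8 form a clique, so at least 6 colors are needed.
A valid assignment using 6 colors: v1=1, v2=3, v3=3, v4=6, v5=5, v6=2, v7=5, v8=4. Every edge joins two different colors.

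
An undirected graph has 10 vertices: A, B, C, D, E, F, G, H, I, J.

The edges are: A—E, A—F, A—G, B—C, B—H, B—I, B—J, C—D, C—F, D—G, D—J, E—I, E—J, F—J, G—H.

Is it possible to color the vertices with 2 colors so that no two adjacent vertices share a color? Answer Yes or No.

No

The cycle J-E-A-G-D-J has odd length 5, so it cannot be 2-colored; at least 3 colors are needed.
So 2 colors are not enough.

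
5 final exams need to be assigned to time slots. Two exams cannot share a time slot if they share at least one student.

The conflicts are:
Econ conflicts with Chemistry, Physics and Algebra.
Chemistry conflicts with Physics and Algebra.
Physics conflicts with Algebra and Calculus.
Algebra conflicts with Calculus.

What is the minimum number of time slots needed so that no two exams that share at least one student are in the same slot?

Econ, Chemistry, Physics, Algebra pairwise conflict, so at least 4 time slots are needed.
Using 4 time slots: Econ=3, Chemistry=4, Physics=2, Algebra=1, Calculus=3. No two conflicting exams share a time slot.

4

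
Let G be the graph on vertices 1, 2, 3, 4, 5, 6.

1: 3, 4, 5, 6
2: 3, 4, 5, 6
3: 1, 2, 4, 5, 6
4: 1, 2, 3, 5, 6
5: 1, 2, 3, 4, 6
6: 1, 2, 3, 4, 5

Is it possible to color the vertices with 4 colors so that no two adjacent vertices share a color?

2, 3, 4, 5, 6 are pairwise adjacent (a clique of size 5), so at least 5 colors are needed.
So 4 colors are not enough.

No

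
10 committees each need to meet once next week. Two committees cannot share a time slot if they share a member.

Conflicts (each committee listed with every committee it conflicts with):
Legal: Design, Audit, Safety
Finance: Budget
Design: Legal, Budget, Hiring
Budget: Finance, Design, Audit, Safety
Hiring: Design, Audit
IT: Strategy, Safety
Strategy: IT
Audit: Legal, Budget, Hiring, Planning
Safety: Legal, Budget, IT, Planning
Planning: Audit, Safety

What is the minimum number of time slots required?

2

IT and Safety conflict, so at least 2 time slots are needed.
2 time slots suffice: time slot 1 → {Finance, Design, Strategy, Audit, Safety}; time slot 2 → {Legal, Budget, Hiring, IT, Planning}. Every pair that conflicts lands in different time slots.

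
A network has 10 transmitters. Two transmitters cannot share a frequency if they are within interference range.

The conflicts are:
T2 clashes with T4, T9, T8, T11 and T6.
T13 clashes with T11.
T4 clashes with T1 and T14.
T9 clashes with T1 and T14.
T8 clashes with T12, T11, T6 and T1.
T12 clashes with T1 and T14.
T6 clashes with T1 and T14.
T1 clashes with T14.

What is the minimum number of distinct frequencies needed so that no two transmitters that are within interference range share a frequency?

3

T9, T1, T14 pairwise conflict, so at least 3 frequencies are needed.
A valid assignment using 3 frequencies: T2=1, T13=1, T4=3, T9=3, T8=2, T12=3, T11=3, T6=3, T1=1, T14=2. Each listed conflict is separated.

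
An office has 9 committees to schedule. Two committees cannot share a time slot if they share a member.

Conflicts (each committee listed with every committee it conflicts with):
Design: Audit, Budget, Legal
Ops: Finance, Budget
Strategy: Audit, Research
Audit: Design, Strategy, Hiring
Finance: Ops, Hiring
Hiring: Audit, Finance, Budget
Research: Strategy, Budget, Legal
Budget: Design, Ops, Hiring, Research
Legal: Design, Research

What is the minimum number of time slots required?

3

The cycle Research-Strategy-Audit-Design-Budget-Research has odd length 5, so it cannot be 2-colored; at least 3 time slots are needed.
Using 3 time slots: Design=2, Ops=2, Strategy=3, Audit=1, Finance=1, Hiring=2, Research=2, Budget=1, Legal=1. Every pair that conflicts lands in different time slots.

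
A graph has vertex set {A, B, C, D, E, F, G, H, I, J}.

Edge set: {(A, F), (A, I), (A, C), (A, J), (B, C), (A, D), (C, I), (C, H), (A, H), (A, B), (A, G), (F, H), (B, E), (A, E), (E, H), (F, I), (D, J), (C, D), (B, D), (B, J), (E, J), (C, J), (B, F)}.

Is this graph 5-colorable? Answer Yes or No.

The chromatic number is 5. A, B, C, D, J are pairwise adjacent (a clique of size 5), so at least 5 colors are needed.
One proper 5-coloring: A=1, B=2, C=3, D=5, E=3, F=3, G=2, H=2, I=2, J=4.
That is already a proper 5-coloring.

Yes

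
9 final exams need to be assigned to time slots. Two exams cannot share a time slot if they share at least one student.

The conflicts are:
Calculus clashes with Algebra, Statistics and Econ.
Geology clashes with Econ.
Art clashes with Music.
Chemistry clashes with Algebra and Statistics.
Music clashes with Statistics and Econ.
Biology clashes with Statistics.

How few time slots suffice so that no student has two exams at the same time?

2

Art and Music conflict, so at least 2 time slots are needed.
2 time slots suffice: Calculus=2, Geology=2, Art=1, Chemistry=2, Algebra=1, Music=2, Biology=2, Statistics=1, Econ=1. No two conflicting exams share a time slot.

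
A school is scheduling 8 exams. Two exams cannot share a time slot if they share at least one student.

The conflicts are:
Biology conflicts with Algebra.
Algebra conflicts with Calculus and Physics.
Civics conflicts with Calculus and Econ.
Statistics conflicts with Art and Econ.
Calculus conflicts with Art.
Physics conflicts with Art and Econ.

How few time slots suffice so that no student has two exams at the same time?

The cycle Econ-Physics-Algebra-Calculus-Civics-Econ has odd length 5, so it cannot be 2-colored; at least 3 time slots are needed.
3 time slots suffice: time slot 1 → {Biology, Statistics, Calculus, Physics}; time slot 2 → {Algebra, Art, Econ}; time slot 3 → {Civics}. Each listed conflict is separated.

3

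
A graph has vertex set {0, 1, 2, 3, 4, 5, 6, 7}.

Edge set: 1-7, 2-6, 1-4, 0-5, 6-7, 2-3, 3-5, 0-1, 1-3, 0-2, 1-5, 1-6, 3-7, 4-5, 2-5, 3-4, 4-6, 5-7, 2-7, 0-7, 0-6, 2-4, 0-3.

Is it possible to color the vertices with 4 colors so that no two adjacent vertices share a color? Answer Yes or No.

0, 1, 3, 5, 7 form a clique, so at least 5 colors are needed.
So 4 colors are not enough.

No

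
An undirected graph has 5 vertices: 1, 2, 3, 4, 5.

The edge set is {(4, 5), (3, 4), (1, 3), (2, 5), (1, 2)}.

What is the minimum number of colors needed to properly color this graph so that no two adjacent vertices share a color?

The cycle 1-3-4-5-2-1 has odd length 5, so it cannot be 2-colored; at least 3 colors are needed.
A valid assignment using 3 colors: 1=green, 2=red, 3=blue, 4=red, 5=blue. Every edge joins two different colors.

3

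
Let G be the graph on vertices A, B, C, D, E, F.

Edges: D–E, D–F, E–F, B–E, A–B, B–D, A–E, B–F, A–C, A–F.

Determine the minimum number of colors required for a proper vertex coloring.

4

A, B, E, F are pairwise adjacent (a clique of size 4), so at least 4 colors are needed.
A valid assignment using 4 colors: A=3, B=4, C=1, D=3, E=2, F=1. No two adjacent vertices share a color.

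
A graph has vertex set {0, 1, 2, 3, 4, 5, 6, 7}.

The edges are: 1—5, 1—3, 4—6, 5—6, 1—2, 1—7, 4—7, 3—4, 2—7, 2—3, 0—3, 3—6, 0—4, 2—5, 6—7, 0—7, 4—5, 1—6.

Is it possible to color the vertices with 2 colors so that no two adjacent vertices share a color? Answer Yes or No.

No

0, 4, 7 are mutually adjacent, so at least 3 colors are needed.
So 2 colors are not enough.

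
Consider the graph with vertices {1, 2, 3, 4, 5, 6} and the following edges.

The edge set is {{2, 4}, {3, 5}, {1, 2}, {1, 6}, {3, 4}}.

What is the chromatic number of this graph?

3 and 4 are adjacent, so at least 2 colors are needed.
A valid assignment using 2 colors: 1=a, 2=b, 3=b, 4=a, 5=a, 6=b. No two adjacent vertices share a color.

2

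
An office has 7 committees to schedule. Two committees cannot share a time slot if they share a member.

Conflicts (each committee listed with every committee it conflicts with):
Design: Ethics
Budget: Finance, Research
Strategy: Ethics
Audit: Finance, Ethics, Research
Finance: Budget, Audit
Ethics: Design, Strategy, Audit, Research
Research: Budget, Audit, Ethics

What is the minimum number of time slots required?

3

Audit, Ethics, Research all conflict with each other, so at least 3 time slots are needed.
Using 3 time slots: Design=2, Budget=1, Strategy=2, Audit=2, Finance=3, Ethics=1, Research=3. Every pair that conflicts lands in different time slots.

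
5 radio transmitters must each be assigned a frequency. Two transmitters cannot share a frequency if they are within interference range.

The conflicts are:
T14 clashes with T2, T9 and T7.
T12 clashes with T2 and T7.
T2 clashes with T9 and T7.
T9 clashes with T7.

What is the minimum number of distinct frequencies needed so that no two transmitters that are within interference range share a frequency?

T14, T2, T9, T7 are mutually in conflict, so at least 4 frequencies are needed.
4 frequencies suffice: frequency 1 → {T7}; frequency 2 → {T2}; frequency 3 → {T12, T9}; frequency 4 → {T14}. No two conflicting transmitters share a frequency.

4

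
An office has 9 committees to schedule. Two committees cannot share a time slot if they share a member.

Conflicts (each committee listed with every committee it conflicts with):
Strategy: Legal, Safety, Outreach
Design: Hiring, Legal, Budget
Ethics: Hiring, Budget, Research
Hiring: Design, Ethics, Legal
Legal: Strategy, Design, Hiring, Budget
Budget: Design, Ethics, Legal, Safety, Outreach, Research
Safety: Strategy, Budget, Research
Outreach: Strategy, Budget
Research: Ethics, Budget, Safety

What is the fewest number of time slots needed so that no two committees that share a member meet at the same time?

Ethics, Budget, Research pairwise conflict, so at least 3 time slots are needed.
A valid assignment using 3 time slots: Strategy=1, Design=3, Ethics=2, Hiring=1, Legal=2, Budget=1, Safety=2, Outreach=2, Research=3. Each listed conflict is separated.

3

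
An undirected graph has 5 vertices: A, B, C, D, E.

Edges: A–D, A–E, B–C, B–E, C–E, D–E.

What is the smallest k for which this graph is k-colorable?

3

B, C, E are mutually adjacent, so at least 3 colors are needed.
3 colors suffice: A=2, B=2, C=3, D=3, E=1. Every edge joins two different colors.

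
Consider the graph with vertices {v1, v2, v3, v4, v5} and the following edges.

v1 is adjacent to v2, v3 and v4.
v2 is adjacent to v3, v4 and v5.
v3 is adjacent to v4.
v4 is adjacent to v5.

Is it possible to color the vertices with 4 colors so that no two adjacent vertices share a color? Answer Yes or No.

The chromatic number is 4. v1, v2, v3, v4 are pairwise adjacent (a clique of size 4), so at least 4 colors are needed.
4 colors suffice: v1=green, v2=blue, v3=yellow, v4=red, v5=green.
That is already a proper 4-coloring.

Yes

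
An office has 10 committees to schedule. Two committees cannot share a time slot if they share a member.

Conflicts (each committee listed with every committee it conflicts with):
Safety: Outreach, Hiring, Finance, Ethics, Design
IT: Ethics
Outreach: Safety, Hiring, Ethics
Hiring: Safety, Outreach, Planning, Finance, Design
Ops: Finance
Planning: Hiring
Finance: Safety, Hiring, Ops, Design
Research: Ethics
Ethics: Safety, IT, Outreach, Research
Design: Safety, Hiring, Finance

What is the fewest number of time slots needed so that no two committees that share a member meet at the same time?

Safety, Hiring, Finance, Design pairwise conflict, so at least 4 time slots are needed.
4 time slots suffice: time slot 1 → {Hiring, Ops, Ethics}; time slot 2 → {Safety, IT, Planning, Research}; time slot 3 → {Outreach, Finance}; time slot 4 → {Design}. Every pair that conflicts lands in different time slots.

4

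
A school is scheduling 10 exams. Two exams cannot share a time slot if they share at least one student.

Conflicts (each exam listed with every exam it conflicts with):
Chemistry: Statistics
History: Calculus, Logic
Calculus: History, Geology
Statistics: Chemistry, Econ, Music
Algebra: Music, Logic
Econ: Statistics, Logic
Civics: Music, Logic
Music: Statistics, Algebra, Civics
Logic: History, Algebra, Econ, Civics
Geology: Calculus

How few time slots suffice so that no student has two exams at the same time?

The cycle Music-Civics-Logic-Econ-Statistics-Music has odd length 5, so it cannot be 2-colored; at least 3 time slots are needed.
Using 3 time slots: Chemistry=2, History=2, Calculus=1, Statistics=1, Algebra=3, Econ=2, Civics=3, Music=2, Logic=1, Geology=2. Every pair that conflicts lands in different time slots.

3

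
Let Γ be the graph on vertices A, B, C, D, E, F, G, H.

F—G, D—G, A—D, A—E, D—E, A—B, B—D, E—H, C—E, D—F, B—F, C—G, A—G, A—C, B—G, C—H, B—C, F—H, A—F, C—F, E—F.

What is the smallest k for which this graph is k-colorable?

5

A, B, C, F, G form a clique, so at least 5 colors are needed.
One proper 5-coloring: A=2, B=4, C=3, D=3, E=4, F=1, G=5, H=2. Every edge joins two different colors.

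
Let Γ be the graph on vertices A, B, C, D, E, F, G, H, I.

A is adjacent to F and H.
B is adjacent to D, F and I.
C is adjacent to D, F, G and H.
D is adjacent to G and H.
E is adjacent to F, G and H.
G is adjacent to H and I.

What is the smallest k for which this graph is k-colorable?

C, D, G, H form a clique, so at least 4 colors are needed.
One proper 4-coloring: A=green, B=blue, C=green, D=yellow, E=green, F=red, G=red, H=blue, I=green. Each edge has distinct colors on its endpoints.

4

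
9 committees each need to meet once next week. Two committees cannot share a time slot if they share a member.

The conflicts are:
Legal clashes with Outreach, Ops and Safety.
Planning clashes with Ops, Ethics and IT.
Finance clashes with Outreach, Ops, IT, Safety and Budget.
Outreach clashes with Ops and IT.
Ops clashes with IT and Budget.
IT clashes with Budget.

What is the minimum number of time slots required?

4

Finance, Ops, IT, Budget pairwise conflict, so at least 4 time slots are needed.
4 time slots suffice: time slot 1 → {Ops, Ethics, Safety}; time slot 2 → {Legal, IT}; time slot 3 → {Planning, Finance}; time slot 4 → {Outreach, Budget}. Each listed conflict is separated.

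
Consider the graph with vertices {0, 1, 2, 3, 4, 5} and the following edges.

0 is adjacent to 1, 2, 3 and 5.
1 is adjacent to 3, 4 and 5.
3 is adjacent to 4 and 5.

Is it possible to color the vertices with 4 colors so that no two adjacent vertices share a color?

The chromatic number is 4. 0, 1, 3, 5 are mutually adjacent (a clique of size 4), so at least 4 colors are needed.
4 colors suffice: color a → {1, 2}; color b → {3}; color c → {0, 4}; color d → {5}.
That is already a proper 4-coloring.

Yes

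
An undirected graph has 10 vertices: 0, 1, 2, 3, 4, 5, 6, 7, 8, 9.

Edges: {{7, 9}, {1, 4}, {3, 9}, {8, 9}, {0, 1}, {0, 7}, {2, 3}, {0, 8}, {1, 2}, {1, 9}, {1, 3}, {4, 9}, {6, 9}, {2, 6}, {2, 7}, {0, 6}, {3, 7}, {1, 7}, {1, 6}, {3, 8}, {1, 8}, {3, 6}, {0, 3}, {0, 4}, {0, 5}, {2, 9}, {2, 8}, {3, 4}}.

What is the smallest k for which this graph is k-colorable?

1, 2, 3, 8, 9 are pairwise adjacent (a clique of size 5), so at least 5 colors are needed.
5 colors suffice: color red → {1, 5}; color blue → {3}; color green → {0, 9}; color yellow → {2, 4}; color purple → {6, 7, 8}. Every edge joins two different colors.

5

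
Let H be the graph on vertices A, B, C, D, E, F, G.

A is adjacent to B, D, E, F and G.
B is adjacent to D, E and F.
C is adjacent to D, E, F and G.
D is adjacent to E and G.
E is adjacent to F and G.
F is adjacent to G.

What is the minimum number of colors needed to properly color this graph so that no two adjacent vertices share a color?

A, B, E, F form a clique, so at least 4 colors are needed.
One proper 4-coloring: A=3, B=4, C=3, D=2, E=1, F=2, G=4. No two adjacent vertices share a color.

4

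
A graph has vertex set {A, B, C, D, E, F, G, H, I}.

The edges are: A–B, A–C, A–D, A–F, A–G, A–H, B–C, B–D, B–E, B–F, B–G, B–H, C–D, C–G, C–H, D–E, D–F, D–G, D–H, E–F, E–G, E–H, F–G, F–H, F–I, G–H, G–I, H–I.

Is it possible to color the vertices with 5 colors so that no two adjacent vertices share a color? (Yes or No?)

A, B, C, D, G, H are pairwise adjacent (a clique of size 6), so at least 6 colors are needed.
So 5 colors are not enough.

No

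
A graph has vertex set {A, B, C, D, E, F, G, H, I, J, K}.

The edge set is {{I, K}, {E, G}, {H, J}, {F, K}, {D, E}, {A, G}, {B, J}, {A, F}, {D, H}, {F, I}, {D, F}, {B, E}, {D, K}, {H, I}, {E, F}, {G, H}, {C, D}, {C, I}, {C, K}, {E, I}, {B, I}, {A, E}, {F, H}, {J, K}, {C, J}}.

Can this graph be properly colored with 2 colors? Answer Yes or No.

A, E, G are mutually adjacent, so at least 3 colors are needed.
So 2 colors are not enough.

No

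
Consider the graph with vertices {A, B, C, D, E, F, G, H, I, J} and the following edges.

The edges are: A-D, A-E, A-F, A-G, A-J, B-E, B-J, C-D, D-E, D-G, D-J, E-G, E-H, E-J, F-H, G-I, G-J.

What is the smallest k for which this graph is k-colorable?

5

A, D, E, G, J form a clique, so at least 5 colors are needed.
5 colors suffice: A=5, B=3, C=1, D=4, E=1, F=1, G=3, H=2, I=1, J=2. Each edge has distinct colors on its endpoints.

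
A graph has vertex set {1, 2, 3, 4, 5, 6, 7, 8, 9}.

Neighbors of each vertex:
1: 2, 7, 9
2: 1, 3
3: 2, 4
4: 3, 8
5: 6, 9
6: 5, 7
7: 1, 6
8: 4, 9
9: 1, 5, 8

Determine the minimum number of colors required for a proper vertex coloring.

The cycle 5-6-7-1-9-5 has odd length 5, so it cannot be 2-colored; at least 3 colors are needed.
3 colors suffice: color a → {1, 4, 6}; color b → {2, 7, 9}; color c → {3, 5, 8}. No two adjacent vertices share a color.

3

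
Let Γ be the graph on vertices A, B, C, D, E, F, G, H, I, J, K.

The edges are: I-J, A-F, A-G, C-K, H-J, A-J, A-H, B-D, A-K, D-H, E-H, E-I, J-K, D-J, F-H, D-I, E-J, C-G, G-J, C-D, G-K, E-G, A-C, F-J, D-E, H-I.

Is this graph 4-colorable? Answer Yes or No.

D, E, H, I, J form a clique, so at least 5 colors are needed.
So 4 colors are not enough.

No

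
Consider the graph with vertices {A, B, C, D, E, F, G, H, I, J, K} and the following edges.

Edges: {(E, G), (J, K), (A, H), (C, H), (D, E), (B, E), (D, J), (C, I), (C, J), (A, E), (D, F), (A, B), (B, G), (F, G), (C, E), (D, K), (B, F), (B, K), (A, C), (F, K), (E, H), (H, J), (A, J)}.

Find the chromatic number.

A, C, E, H are pairwise adjacent (a clique of size 4), so at least 4 colors are needed.
4 colors suffice: color 1 → {E, F, I, J}; color 2 → {A, G, K}; color 3 → {B, C, D}; color 4 → {H}. Each edge has distinct colors on its endpoints.

4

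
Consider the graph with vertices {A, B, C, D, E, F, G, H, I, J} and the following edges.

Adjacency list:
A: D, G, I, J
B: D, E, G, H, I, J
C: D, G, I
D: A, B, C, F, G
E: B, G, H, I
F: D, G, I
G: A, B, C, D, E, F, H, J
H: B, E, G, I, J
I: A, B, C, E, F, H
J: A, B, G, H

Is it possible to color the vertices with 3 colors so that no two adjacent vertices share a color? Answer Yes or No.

No

B, E, H, I are mutually adjacent (a clique of size 4), so at least 4 colors are needed.
So 3 colors are not enough.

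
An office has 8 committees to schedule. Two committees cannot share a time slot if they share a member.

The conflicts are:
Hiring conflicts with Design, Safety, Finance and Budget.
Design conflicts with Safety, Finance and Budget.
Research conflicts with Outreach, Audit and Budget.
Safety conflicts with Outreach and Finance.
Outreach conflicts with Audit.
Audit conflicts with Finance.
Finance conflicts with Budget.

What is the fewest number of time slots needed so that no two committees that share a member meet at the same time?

4

Hiring, Design, Finance, Budget pairwise conflict, so at least 4 time slots are needed.
Using 4 time slots: Hiring=4, Design=3, Research=1, Safety=2, Outreach=3, Audit=2, Finance=1, Budget=2. Every pair that conflicts lands in different time slots.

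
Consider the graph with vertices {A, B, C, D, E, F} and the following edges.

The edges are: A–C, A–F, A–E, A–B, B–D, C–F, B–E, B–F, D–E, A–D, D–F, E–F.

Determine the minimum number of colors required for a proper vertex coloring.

5

A, B, D, E, F form a clique, so at least 5 colors are needed.
5 colors suffice: A=1, B=3, C=3, D=4, E=5, F=2. No two adjacent vertices share a color.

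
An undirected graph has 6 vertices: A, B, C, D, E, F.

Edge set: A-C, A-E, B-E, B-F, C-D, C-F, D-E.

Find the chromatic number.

The cycle B-E-D-C-F-B has odd length 5, so it cannot be 2-colored; at least 3 colors are needed.
3 colors suffice: color red → {C, E}; color blue → {A, D, F}; color green → {B}. No two adjacent vertices share a color.

3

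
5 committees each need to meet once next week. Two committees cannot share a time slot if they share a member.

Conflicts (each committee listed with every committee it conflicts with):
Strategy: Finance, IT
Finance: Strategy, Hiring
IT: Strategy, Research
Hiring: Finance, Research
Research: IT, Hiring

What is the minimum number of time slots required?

3

The cycle Strategy-IT-Research-Hiring-Finance-Strategy has odd length 5, so it cannot be 2-colored; at least 3 time slots are needed.
Using 3 time slots: Strategy=2, Finance=1, IT=3, Hiring=2, Research=1. Every pair that conflicts lands in different time slots.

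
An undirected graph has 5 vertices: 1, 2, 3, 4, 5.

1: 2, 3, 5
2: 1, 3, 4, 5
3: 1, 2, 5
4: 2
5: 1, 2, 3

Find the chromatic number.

1, 2, 3, 5 are mutually adjacent (a clique of size 4), so at least 4 colors are needed.
One proper 4-coloring: 1=c, 2=a, 3=d, 4=b, 5=b. Each edge has distinct colors on its endpoints.

4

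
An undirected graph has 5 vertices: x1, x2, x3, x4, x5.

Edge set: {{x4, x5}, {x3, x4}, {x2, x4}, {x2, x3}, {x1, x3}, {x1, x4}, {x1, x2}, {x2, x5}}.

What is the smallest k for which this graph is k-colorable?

x1, x2, x3, x4 are mutually adjacent (a clique of size 4), so at least 4 colors are needed.
4 colors suffice: color 1 → {x2}; color 2 → {x4}; color 3 → {x3, x5}; color 4 → {x1}. Each edge has distinct colors on its endpoints.

4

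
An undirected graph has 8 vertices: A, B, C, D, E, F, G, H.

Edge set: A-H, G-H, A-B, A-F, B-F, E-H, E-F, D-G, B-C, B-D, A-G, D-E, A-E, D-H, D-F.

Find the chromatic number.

A, E, F are pairwise adjacent, so at least 3 colors are needed.
3 colors suffice: color 1 → {A, C, D}; color 2 → {B, E, G}; color 3 → {F, H}. Every edge joins two different colors.

3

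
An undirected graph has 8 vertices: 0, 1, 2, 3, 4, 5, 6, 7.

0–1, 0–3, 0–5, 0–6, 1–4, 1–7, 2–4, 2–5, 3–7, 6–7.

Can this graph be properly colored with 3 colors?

Yes

The chromatic number is 3. The cycle 0-1-4-2-5-0 has odd length 5, so it cannot be 2-colored; at least 3 colors are needed.
A valid assignment using 3 colors: 0=a, 1=b, 2=c, 3=b, 4=a, 5=b, 6=b, 7=a.
That is already a proper 3-coloring.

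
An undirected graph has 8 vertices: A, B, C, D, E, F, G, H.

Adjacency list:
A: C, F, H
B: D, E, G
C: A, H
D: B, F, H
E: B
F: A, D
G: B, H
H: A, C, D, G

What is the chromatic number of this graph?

A, C, H form a triangle, so at least 3 colors are needed.
3 colors suffice: A=2, B=1, C=3, D=2, E=2, F=1, G=2, H=1. Every edge joins two different colors.

3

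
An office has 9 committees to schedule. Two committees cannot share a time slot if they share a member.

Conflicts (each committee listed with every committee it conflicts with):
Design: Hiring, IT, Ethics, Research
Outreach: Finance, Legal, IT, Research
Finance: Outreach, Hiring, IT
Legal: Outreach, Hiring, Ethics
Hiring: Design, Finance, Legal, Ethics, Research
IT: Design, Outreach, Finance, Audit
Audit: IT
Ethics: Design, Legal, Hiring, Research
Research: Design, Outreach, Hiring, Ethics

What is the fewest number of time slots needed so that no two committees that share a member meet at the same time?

4

Design, Hiring, Ethics, Research pairwise conflict, so at least 4 time slots are needed.
Using 4 time slots: Design=3, Outreach=3, Finance=2, Legal=2, Hiring=1, IT=1, Audit=2, Ethics=4, Research=2. Every pair that conflicts lands in different time slots.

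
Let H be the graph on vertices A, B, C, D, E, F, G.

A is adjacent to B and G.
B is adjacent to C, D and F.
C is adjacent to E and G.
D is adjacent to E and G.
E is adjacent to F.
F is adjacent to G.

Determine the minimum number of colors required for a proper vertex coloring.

C and E are adjacent, so at least 2 colors are needed.
One proper 2-coloring: A=2, B=1, C=2, D=2, E=1, F=2, G=1. Each edge has distinct colors on its endpoints.

2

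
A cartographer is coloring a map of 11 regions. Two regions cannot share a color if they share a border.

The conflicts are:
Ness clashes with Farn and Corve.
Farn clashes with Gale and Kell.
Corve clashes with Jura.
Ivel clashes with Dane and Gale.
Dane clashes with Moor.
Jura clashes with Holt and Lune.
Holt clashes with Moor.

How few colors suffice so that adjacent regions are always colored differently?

3

The cycle Corve-Ness-Farn-Gale-Ivel-Dane-Moor-Holt-Jura-Corve has odd length 9, so it cannot be 2-colored; at least 3 colors are needed.
A valid assignment using 3 colors: Ness=2, Farn=1, Corve=3, Ivel=1, Dane=2, Jura=1, Holt=2, Gale=2, Kell=2, Moor=1, Lune=2. Each listed conflict is separated.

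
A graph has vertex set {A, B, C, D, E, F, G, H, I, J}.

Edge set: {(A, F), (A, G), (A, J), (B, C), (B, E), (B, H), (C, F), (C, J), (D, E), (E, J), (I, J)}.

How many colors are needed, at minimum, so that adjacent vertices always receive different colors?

C and F are adjacent, so at least 2 colors are needed.
One proper 2-coloring: A=blue, B=red, C=blue, D=red, E=blue, F=red, G=red, H=blue, I=blue, J=red. Every edge joins two different colors.

2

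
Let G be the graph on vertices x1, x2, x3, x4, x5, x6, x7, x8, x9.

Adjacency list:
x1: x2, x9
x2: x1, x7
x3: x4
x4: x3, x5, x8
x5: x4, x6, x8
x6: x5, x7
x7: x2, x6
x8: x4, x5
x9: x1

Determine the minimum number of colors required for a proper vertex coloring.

3

x4, x5, x8 are pairwise adjacent, so at least 3 colors are needed.
3 colors suffice: color red → {x2, x3, x5, x9}; color blue → {x1, x4, x6}; color green → {x7, x8}. No two adjacent vertices share a color.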